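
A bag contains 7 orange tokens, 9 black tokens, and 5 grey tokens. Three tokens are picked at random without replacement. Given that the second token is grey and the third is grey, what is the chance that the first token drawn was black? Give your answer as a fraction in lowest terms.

9/19

P(first=black and the second token is grey and the third is grey) = (9/21)·(5/20)·(4/19) = 3/133.
P(E) = Σ over first color = 1/57 + 3/133 + 1/133 = 1/21.
By Bayes, P(first=black | E) = 3/133 / 1/21 = 9/19 ≈ 0.4737.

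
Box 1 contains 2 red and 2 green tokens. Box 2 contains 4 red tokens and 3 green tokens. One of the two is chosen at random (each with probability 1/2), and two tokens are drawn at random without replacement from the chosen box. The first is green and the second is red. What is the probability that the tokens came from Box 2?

P(E | Box 1) = 1/3; P(E | Box 2) = 2/7.
P(E) = 1/2·1/3 + 1/2·2/7 = 13/42.
By Bayes' rule, P(Box 2 | E) = 1/7 / 13/42 = 6/13 ≈ 0.4615.

6/13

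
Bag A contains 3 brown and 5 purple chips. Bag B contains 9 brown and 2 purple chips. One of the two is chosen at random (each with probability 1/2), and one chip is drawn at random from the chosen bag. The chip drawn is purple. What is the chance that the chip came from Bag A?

55/71

P(purple | Bag A) = 5/8; P(purple | Bag B) = 2/11.
P(purple) = 1/2·5/8 + 1/2·2/11 = 71/176.
By Bayes' rule, P(Bag A | purple) = 5/16 / 71/176 = 55/71 ≈ 0.7746.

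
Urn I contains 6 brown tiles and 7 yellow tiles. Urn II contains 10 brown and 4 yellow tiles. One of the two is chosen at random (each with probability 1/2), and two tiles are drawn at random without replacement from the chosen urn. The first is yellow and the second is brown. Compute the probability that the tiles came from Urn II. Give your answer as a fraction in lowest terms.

P(E | Urn I) = 7/26; P(E | Urn II) = 20/91.
P(E) = 1/2·7/26 + 1/2·20/91 = 89/364.
By Bayes' rule, P(Urn II | E) = 10/91 / 89/364 = 40/89 ≈ 0.4494.

40/89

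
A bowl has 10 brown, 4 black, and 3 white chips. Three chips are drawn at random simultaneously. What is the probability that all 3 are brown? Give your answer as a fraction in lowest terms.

Unordered draws without replacement: count favorable combinations over C(17,3).
Favorable = C(10,3) · C(4,0) · C(3,0) = 120; total = C(17,3) = 680.
P = 120/680 = 3/17 ≈ 0.1765.

3/17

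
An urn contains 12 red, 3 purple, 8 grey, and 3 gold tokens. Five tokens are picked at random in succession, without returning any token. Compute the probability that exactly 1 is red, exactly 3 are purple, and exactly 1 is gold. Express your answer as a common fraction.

9/16445

Unordered draws without replacement: count favorable combinations over C(26,5).
Favorable = C(12,1) · C(3,3) · C(8,0) · C(3,1) = 36; total = C(26,5) = 65780.
P = 36/65780 = 9/16445 ≈ 0.0005.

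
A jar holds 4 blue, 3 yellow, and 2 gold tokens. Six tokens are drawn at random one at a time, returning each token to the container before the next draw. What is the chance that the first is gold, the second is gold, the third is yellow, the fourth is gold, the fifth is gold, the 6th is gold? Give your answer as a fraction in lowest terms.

32/177147

Multiply the conditional probability of each draw in order, with replacement (the composition resets each draw).
P = (2/9) · (2/9) · (3/9) · (2/9) · (2/9) · (2/9) = 32/177147 ≈ 0.0002.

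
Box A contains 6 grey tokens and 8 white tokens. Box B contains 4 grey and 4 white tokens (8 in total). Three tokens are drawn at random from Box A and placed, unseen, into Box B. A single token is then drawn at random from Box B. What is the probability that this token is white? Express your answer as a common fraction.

40/77

Condition on how many of the transferred tokens are white (from Box A: 8 white of 14; then Box B has 11 total).
  0 white: C(8,0)C(6,3)/C(14,3) = 5/91; then P = 4/11
  1 white: C(8,1)C(6,2)/C(14,3) = 30/91; then P = 5/11
  2 white: C(8,2)C(6,1)/C(14,3) = 6/13; then P = 6/11
  3 white: C(8,3)C(6,0)/C(14,3) = 2/13; then P = 7/11
P(white from Box B) = 40/77 ≈ 0.5195.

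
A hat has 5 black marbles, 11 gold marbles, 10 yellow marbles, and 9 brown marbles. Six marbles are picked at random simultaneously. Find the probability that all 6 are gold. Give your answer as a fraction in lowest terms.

Unordered draws without replacement: count favorable combinations over C(35,6).
Favorable = C(5,0) · C(11,6) · C(10,0) · C(9,0) = 462; total = C(35,6) = 1623160.
P = 462/1623160 = 3/10540 ≈ 0.0003.

3/10540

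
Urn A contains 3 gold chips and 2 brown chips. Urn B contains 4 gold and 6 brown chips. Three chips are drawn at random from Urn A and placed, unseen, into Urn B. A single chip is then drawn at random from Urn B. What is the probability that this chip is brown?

Condition on how many of the transferred chips are brown (from Urn A: 2 brown of 5; then Urn B has 13 total).
  0 brown: C(2,0)C(3,3)/C(5,3) = 1/10; then P = 6/13
  1 brown: C(2,1)C(3,2)/C(5,3) = 3/5; then P = 7/13
  2 brown: C(2,2)C(3,1)/C(5,3) = 3/10; then P = 8/13
P(brown from Urn B) = 36/65 ≈ 0.5538.

36/65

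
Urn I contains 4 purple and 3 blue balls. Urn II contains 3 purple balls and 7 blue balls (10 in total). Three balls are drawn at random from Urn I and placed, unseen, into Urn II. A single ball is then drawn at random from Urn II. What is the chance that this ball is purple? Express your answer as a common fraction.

33/91

Condition on how many of the transferred balls are purple (from Urn I: 4 purple of 7; then Urn II has 13 total).
  0 purple: C(4,0)C(3,3)/C(7,3) = 1/35; then P = 3/13
  1 purple: C(4,1)C(3,2)/C(7,3) = 12/35; then P = 4/13
  2 purple: C(4,2)C(3,1)/C(7,3) = 18/35; then P = 5/13
  3 purple: C(4,3)C(3,0)/C(7,3) = 4/35; then P = 6/13
P(purple from Urn II) = 33/91 ≈ 0.3626.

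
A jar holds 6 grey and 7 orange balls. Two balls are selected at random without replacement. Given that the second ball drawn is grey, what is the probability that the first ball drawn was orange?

P(first=orange and the second ball drawn is grey) = (7/13)·(6/12) = 7/26.
P(the second ball drawn is grey) = Σ over first color = 5/26 + 7/26 = 6/13.
By Bayes, P(first=orange | the second ball drawn is grey) = 7/26 / 6/13 = 7/12 ≈ 0.5833.

7/12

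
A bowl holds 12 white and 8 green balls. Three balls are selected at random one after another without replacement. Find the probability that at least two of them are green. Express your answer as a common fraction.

Sum the hypergeometric tail for j = 2,…,3 green balls.
Favorable = C(8,2)·C(12,1) + C(8,3)·C(12,0) = 392; total = C(20,3) = 1140.
P = 392/1140 = 98/285 ≈ 0.3439.

98/285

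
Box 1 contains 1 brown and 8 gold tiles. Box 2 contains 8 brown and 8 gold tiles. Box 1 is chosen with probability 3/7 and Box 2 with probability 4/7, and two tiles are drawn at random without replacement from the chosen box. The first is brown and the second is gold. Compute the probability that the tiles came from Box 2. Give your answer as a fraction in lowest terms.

P(E | Box 1) = 1/9; P(E | Box 2) = 4/15.
P(E) = 3/7·1/9 + 4/7·4/15 = 1/5.
By Bayes' rule, P(Box 2 | E) = 16/105 / 1/5 = 16/21 ≈ 0.7619.

16/21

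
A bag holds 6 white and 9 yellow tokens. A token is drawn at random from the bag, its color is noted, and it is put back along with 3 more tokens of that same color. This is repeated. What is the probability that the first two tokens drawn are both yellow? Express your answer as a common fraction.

2/5

After a yellow draw the bag holds 12 yellow out of 18.
P = (9/15)·(12/18) = 2/5 ≈ 0.4000.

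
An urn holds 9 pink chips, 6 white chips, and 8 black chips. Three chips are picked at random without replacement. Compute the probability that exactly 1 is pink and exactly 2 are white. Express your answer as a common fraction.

Unordered draws without replacement: count favorable combinations over C(23,3).
Favorable = C(9,1) · C(6,2) · C(8,0) = 135; total = C(23,3) = 1771.
P = 135/1771 = 135/1771 ≈ 0.0762.

135/1771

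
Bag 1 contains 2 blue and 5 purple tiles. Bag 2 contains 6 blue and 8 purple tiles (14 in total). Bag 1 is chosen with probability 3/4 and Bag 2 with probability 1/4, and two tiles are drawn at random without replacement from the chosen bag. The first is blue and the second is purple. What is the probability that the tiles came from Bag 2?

P(E | Bag 1) = 5/21; P(E | Bag 2) = 24/91.
P(E) = 3/4·5/21 + 1/4·24/91 = 89/364.
By Bayes' rule, P(Bag 2 | E) = 6/91 / 89/364 = 24/89 ≈ 0.2697.

24/89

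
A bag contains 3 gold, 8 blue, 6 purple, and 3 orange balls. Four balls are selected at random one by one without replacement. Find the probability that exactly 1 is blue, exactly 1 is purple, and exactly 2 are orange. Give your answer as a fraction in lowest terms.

48/1615

Unordered draws without replacement: count favorable combinations over C(20,4).
Favorable = C(3,0) · C(8,1) · C(6,1) · C(3,2) = 144; total = C(20,4) = 4845.
P = 144/4845 = 48/1615 ≈ 0.0297.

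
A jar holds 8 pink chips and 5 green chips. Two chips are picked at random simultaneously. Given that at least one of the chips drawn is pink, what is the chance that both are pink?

7/17

P(both pink) = C(8,2)/C(13,2) = 14/39; P(at least one pink) = 1 − C(5,2)/C(13,2) = 34/39.
Since 'both pink' ⊆ 'at least one pink', P(both | at least one) = 14/39 / 34/39 = 7/17 ≈ 0.4118.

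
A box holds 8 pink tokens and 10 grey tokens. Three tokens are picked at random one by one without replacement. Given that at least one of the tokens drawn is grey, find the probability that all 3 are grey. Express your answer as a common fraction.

P(all 3 grey) = C(10,3)/C(18,3) = 5/34; P(at least one grey) = 1 − C(8,3)/C(18,3) = 95/102.
Since 'all 3 grey' ⊆ 'at least one grey', P(all 3 | at least one) = 5/34 / 95/102 = 3/19 ≈ 0.1579.

3/19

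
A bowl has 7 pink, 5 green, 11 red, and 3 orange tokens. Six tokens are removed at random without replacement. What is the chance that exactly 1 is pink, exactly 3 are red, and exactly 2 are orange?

Unordered draws without replacement: count favorable combinations over C(26,6).
Favorable = C(7,1) · C(5,0) · C(11,3) · C(3,2) = 3465; total = C(26,6) = 230230.
P = 3465/230230 = 9/598 ≈ 0.0151.

9/598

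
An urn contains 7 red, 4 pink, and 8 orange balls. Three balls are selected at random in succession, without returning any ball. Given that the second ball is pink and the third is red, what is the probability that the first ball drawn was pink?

P(first=pink and the second ball is pink and the third is red) = (4/19)·(3/18)·(7/17) = 14/969.
P(E) = Σ over first color = 28/969 + 14/969 + 112/2907 = 14/171.
By Bayes, P(first=pink | E) = 14/969 / 14/171 = 3/17 ≈ 0.1765.

3/17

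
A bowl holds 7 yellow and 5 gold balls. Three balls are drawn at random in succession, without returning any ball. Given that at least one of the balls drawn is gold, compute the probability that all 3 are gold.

2/37

P(all 3 gold) = C(5,3)/C(12,3) = 1/22; P(at least one gold) = 1 − C(7,3)/C(12,3) = 37/44.
Since 'all 3 gold' ⊆ 'at least one gold', P(all 3 | at least one) = 1/22 / 37/44 = 2/37 ≈ 0.0541.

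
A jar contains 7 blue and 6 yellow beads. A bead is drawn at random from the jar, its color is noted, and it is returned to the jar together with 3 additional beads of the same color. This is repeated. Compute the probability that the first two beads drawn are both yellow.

After a yellow draw the jar holds 9 yellow out of 16.
P = (6/13)·(9/16) = 27/104 ≈ 0.2596.

27/104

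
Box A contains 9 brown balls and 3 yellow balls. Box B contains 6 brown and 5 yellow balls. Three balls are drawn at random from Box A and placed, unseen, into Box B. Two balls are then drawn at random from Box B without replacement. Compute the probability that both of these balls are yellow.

Condition on how many of the transferred balls are yellow (from Box A: 3 yellow of 12; then Box B has 14 total).
  0 yellow: C(3,0)C(9,3)/C(12,3) = 21/55; then P = C(5,2)/C(14,2) = 10/91
  1 yellow: C(3,1)C(9,2)/C(12,3) = 27/55; then P = C(6,2)/C(14,2) = 15/91
  2 yellow: C(3,2)C(9,1)/C(12,3) = 27/220; then P = C(7,2)/C(14,2) = 3/13
  3 yellow: C(3,3)C(9,0)/C(12,3) = 1/220; then P = C(8,2)/C(14,2) = 4/13
P(both yellow) = 47/308 ≈ 0.1526.

47/308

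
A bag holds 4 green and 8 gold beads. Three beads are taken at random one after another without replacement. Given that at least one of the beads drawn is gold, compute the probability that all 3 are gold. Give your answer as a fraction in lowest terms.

P(all 3 gold) = C(8,3)/C(12,3) = 14/55; P(at least one gold) = 1 − C(4,3)/C(12,3) = 54/55.
Since 'all 3 gold' ⊆ 'at least one gold', P(all 3 | at least one) = 14/55 / 54/55 = 7/27 ≈ 0.2593.

7/27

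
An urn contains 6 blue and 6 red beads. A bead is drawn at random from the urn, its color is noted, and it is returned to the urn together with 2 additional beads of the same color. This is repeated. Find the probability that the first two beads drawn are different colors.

3/7

Either red then blue, or blue then red; after the first draw the total is 14.
P = (6/12)·(6/14) + (6/12)·(6/14) = 3/7 ≈ 0.4286.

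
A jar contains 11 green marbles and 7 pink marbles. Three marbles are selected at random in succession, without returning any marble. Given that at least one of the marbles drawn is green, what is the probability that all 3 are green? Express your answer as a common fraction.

15/71

P(all 3 green) = C(11,3)/C(18,3) = 55/272; P(at least one green) = 1 − C(7,3)/C(18,3) = 781/816.
Since 'all 3 green' ⊆ 'at least one green', P(all 3 | at least one) = 55/272 / 781/816 = 15/71 ≈ 0.2113.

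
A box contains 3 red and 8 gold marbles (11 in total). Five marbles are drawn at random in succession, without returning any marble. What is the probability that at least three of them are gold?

31/33

Sum the hypergeometric tail for j = 3,…,5 gold marbles.
Favorable = C(8,3)·C(3,2) + C(8,4)·C(3,1) + C(8,5)·C(3,0) = 434; total = C(11,5) = 462.
P = 434/462 = 31/33 ≈ 0.9394.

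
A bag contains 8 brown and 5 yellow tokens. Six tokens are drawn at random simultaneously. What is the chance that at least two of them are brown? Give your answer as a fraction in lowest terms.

Sum the hypergeometric tail for j = 2,…,6 brown tokens.
Favorable = C(8,2)·C(5,4) + C(8,3)·C(5,3) + C(8,4)·C(5,2) + C(8,5)·C(5,1) + C(8,6)·C(5,0) = 1708; total = C(13,6) = 1716.
P = 1708/1716 = 427/429 ≈ 0.9953.

427/429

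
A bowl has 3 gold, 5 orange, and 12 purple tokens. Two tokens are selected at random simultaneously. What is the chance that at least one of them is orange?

17/38

Use the complement: P(at least one orange) = 1 − P(no orange).
P(none) = C(15,2)/C(20,2) = 105/190.
So P = 1 − 105/190 = 17/38 ≈ 0.4474.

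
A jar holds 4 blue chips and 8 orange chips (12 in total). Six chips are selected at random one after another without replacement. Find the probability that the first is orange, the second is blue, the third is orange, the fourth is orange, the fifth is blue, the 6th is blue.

2/165

Multiply the conditional probability of each draw in order, without replacement, so each draw removes one from its color and from the total.
P = (8/12) · (4/11) · (7/10) · (6/9) · (3/8) · (2/7) = 2/165 ≈ 0.0121.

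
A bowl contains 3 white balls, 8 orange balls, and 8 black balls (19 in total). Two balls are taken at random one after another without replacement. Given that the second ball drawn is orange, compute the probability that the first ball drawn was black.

4/9

P(first=black and the second ball drawn is orange) = (8/19)·(8/18) = 32/171.
P(the second ball drawn is orange) = Σ over first color = 4/57 + 28/171 + 32/171 = 8/19.
By Bayes, P(first=black | the second ball drawn is orange) = 32/171 / 8/19 = 4/9 ≈ 0.4444.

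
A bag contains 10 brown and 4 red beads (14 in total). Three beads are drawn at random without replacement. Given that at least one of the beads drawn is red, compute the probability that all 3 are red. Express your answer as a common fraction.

1/61

P(all 3 red) = C(4,3)/C(14,3) = 1/91; P(at least one red) = 1 − C(10,3)/C(14,3) = 61/91.
Since 'all 3 red' ⊆ 'at least one red', P(all 3 | at least one) = 1/91 / 61/91 = 1/61 ≈ 0.0164.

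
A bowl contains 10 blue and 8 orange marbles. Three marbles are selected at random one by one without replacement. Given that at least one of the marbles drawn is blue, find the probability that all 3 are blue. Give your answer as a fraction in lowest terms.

P(all 3 blue) = C(10,3)/C(18,3) = 5/34; P(at least one blue) = 1 − C(8,3)/C(18,3) = 95/102.
Since 'all 3 blue' ⊆ 'at least one blue', P(all 3 | at least one) = 5/34 / 95/102 = 3/19 ≈ 0.1579.

3/19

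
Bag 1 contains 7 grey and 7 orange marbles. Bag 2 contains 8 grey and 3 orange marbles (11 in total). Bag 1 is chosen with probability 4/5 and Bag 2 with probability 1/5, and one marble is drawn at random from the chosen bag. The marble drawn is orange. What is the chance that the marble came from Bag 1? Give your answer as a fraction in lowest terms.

22/25

P(orange | Bag 1) = 1/2; P(orange | Bag 2) = 3/11.
P(orange) = 4/5·1/2 + 1/5·3/11 = 5/11.
By Bayes' rule, P(Bag 1 | orange) = 2/5 / 5/11 = 22/25 ≈ 0.8800.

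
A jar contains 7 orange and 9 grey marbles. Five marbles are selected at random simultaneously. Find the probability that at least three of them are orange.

19/52

Sum the hypergeometric tail for j = 3,…,5 orange marbles.
Favorable = C(7,3)·C(9,2) + C(7,4)·C(9,1) + C(7,5)·C(9,0) = 1596; total = C(16,5) = 4368.
P = 1596/4368 = 19/52 ≈ 0.3654.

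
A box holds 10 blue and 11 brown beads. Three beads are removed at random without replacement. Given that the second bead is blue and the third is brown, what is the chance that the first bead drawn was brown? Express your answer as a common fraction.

10/19

P(first=brown and the second bead is blue and the third is brown) = (11/21)·(10/20)·(10/19) = 55/399.
P(E) = Σ over first color = 33/266 + 55/399 = 11/42.
By Bayes, P(first=brown | E) = 55/399 / 11/42 = 10/19 ≈ 0.5263.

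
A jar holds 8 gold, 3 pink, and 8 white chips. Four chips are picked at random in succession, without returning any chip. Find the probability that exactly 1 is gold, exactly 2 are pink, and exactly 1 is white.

16/323

Unordered draws without replacement: count favorable combinations over C(19,4).
Favorable = C(8,1) · C(3,2) · C(8,1) = 192; total = C(19,4) = 3876.
P = 192/3876 = 16/323 ≈ 0.0495.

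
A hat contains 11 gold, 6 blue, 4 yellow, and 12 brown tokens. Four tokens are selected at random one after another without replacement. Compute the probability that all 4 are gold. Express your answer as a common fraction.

Unordered draws without replacement: count favorable combinations over C(33,4).
Favorable = C(11,4) · C(6,0) · C(4,0) · C(12,0) = 330; total = C(33,4) = 40920.
P = 330/40920 = 1/124 ≈ 0.0081.

1/124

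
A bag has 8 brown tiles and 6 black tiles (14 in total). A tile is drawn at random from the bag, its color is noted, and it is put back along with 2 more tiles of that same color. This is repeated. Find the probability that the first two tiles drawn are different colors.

3/7

Either black then brown, or brown then black; after the first draw the total is 16.
P = (6/14)·(8/16) + (8/14)·(6/16) = 3/7 ≈ 0.4286.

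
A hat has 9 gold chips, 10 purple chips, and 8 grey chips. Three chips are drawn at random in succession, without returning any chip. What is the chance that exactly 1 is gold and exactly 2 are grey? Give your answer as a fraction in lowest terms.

28/325

Unordered draws without replacement: count favorable combinations over C(27,3).
Favorable = C(9,1) · C(10,0) · C(8,2) = 252; total = C(27,3) = 2925.
P = 252/2925 = 28/325 ≈ 0.0862.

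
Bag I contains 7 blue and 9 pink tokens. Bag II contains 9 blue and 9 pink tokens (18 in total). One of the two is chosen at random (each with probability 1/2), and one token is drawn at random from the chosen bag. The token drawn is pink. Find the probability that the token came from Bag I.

9/17

P(pink | Bag I) = 9/16; P(pink | Bag II) = 1/2.
P(pink) = 1/2·9/16 + 1/2·1/2 = 17/32.
By Bayes' rule, P(Bag I | pink) = 9/32 / 17/32 = 9/17 ≈ 0.5294.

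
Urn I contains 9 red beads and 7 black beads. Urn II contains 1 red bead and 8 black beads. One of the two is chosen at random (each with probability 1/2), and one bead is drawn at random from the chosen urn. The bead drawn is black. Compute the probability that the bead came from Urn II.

P(black | Urn I) = 7/16; P(black | Urn II) = 8/9.
P(black) = 1/2·7/16 + 1/2·8/9 = 191/288.
By Bayes' rule, P(Urn II | black) = 4/9 / 191/288 = 128/191 ≈ 0.6702.

128/191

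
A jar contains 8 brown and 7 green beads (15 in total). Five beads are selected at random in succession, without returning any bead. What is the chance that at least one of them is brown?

Use the complement: P(at least one brown) = 1 − P(no brown).
P(none) = C(7,5)/C(15,5) = 21/3003.
So P = 1 − 21/3003 = 142/143 ≈ 0.9930.

142/143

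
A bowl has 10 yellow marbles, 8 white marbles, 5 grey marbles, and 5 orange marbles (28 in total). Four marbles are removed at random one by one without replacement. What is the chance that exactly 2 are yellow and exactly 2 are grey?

Unordered draws without replacement: count favorable combinations over C(28,4).
Favorable = C(10,2) · C(8,0) · C(5,2) · C(5,0) = 450; total = C(28,4) = 20475.
P = 450/20475 = 2/91 ≈ 0.0220.

2/91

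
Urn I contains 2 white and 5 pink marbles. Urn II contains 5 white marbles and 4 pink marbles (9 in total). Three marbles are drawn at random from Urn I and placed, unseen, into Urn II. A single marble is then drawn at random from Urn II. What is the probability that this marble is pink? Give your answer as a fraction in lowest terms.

Condition on how many of the transferred marbles are pink (from Urn I: 5 pink of 7; then Urn II has 12 total).
  1 pink: C(5,1)C(2,2)/C(7,3) = 1/7; then P = 5/12
  2 pink: C(5,2)C(2,1)/C(7,3) = 4/7; then P = 6/12
  3 pink: C(5,3)C(2,0)/C(7,3) = 2/7; then P = 7/12
P(pink from Urn II) = 43/84 ≈ 0.5119.

43/84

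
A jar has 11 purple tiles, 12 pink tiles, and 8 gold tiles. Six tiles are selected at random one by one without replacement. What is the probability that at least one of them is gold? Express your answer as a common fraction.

30254/35061

Use the complement: P(at least one gold) = 1 − P(no gold).
P(none) = C(23,6)/C(31,6) = 100947/736281.
So P = 1 − 100947/736281 = 30254/35061 ≈ 0.8629.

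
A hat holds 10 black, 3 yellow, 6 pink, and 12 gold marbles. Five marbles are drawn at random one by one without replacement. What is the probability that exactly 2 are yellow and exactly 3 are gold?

Unordered draws without replacement: count favorable combinations over C(31,5).
Favorable = C(10,0) · C(3,2) · C(6,0) · C(12,3) = 660; total = C(31,5) = 169911.
P = 660/169911 = 220/56637 ≈ 0.0039.

220/56637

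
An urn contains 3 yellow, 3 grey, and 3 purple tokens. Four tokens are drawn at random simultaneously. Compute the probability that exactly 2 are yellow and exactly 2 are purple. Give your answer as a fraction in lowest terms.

1/14

Unordered draws without replacement: count favorable combinations over C(9,4).
Favorable = C(3,2) · C(3,0) · C(3,2) = 9; total = C(9,4) = 126.
P = 9/126 = 1/14 ≈ 0.0714.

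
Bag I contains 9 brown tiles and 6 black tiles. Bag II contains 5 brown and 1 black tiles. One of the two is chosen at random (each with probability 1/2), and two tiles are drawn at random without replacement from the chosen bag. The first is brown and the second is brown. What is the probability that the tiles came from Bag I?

18/53

P(E | Bag I) = 12/35; P(E | Bag II) = 2/3.
P(E) = 1/2·12/35 + 1/2·2/3 = 53/105.
By Bayes' rule, P(Bag I | E) = 6/35 / 53/105 = 18/53 ≈ 0.3396.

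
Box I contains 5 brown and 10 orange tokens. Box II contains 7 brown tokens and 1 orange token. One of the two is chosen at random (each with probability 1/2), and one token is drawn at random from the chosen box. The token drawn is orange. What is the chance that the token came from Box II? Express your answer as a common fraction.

P(orange | Box I) = 2/3; P(orange | Box II) = 1/8.
P(orange) = 1/2·2/3 + 1/2·1/8 = 19/48.
By Bayes' rule, P(Box II | orange) = 1/16 / 19/48 = 3/19 ≈ 0.1579.

3/19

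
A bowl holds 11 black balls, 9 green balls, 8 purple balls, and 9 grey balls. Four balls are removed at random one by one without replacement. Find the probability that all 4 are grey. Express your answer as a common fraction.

Unordered draws without replacement: count favorable combinations over C(37,4).
Favorable = C(11,0) · C(9,0) · C(8,0) · C(9,4) = 126; total = C(37,4) = 66045.
P = 126/66045 = 6/3145 ≈ 0.0019.

6/3145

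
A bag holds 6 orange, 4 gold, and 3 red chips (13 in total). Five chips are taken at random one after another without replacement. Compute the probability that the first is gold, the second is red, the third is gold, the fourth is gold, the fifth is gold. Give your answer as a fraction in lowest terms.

Multiply the conditional probability of each draw in order, without replacement, so each draw removes one from its color and from the total.
P = (4/13) · (3/12) · (3/11) · (2/10) · (1/9) = 1/2145 ≈ 0.0005.

1/2145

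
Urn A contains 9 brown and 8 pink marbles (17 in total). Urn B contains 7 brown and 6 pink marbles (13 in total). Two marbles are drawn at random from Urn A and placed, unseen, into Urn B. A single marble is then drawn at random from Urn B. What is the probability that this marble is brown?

137/255

Condition on how many of the transferred marbles are brown (from Urn A: 9 brown of 17; then Urn B has 15 total).
  0 brown: C(9,0)C(8,2)/C(17,2) = 7/34; then P = 7/15
  1 brown: C(9,1)C(8,1)/C(17,2) = 9/17; then P = 8/15
  2 brown: C(9,2)C(8,0)/C(17,2) = 9/34; then P = 9/15
P(brown from Urn B) = 137/255 ≈ 0.5373.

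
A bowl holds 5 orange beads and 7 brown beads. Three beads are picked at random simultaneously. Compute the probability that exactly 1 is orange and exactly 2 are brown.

21/44

Unordered draws without replacement: count favorable combinations over C(12,3).
Favorable = C(5,1) · C(7,2) = 105; total = C(12,3) = 220.
P = 105/220 = 21/44 ≈ 0.4773.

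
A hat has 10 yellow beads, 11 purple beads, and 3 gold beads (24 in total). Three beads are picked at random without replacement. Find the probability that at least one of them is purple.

Use the complement: P(at least one purple) = 1 − P(no purple).
P(none) = C(13,3)/C(24,3) = 286/2024.
So P = 1 − 286/2024 = 79/92 ≈ 0.8587.

79/92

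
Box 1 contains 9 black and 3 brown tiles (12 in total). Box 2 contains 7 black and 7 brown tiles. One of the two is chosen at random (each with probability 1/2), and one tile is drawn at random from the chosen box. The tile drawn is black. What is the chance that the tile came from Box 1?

P(black | Box 1) = 3/4; P(black | Box 2) = 1/2.
P(black) = 1/2·3/4 + 1/2·1/2 = 5/8.
By Bayes' rule, P(Box 1 | black) = 3/8 / 5/8 = 3/5 ≈ 0.6000.

3/5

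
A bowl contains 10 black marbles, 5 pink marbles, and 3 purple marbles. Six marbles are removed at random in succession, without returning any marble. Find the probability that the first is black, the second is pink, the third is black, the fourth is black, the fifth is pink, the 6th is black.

5/663

Multiply the conditional probability of each draw in order, without replacement, so each draw removes one from its color and from the total.
P = (10/18) · (5/17) · (9/16) · (8/15) · (4/14) · (7/13) = 5/663 ≈ 0.0075.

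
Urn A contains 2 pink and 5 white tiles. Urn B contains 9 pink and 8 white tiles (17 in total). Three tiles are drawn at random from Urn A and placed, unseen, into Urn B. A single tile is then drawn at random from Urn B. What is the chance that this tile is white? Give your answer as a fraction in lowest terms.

Condition on how many of the transferred tiles are white (from Urn A: 5 white of 7; then Urn B has 20 total).
  1 white: C(5,1)C(2,2)/C(7,3) = 1/7; then P = 9/20
  2 white: C(5,2)C(2,1)/C(7,3) = 4/7; then P = 10/20
  3 white: C(5,3)C(2,0)/C(7,3) = 2/7; then P = 11/20
P(white from Urn B) = 71/140 ≈ 0.5071.

71/140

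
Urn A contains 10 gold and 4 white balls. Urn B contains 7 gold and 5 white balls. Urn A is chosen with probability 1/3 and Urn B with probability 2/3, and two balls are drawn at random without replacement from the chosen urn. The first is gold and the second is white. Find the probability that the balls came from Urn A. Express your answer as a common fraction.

P(E | Urn A) = 20/91; P(E | Urn B) = 35/132.
P(E) = 1/3·20/91 + 2/3·35/132 = 4505/18018.
By Bayes' rule, P(Urn A | E) = 20/273 / 4505/18018 = 264/901 ≈ 0.2930.

264/901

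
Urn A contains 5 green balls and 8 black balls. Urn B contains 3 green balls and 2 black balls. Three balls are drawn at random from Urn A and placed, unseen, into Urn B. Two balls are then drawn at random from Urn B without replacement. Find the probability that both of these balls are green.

Condition on how many of the transferred balls are green (from Urn A: 5 green of 13; then Urn B has 8 total).
  0 green: C(5,0)C(8,3)/C(13,3) = 28/143; then P = C(3,2)/C(8,2) = 3/28
  1 green: C(5,1)C(8,2)/C(13,3) = 70/143; then P = C(4,2)/C(8,2) = 3/14
  2 green: C(5,2)C(8,1)/C(13,3) = 40/143; then P = C(5,2)/C(8,2) = 5/14
  3 green: C(5,3)C(8,0)/C(13,3) = 5/143; then P = C(6,2)/C(8,2) = 15/28
P(both green) = 89/364 ≈ 0.2445.

89/364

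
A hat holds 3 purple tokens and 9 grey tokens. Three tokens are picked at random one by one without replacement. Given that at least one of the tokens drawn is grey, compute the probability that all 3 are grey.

28/73

P(all 3 grey) = C(9,3)/C(12,3) = 21/55; P(at least one grey) = 1 − C(3,3)/C(12,3) = 219/220.
Since 'all 3 grey' ⊆ 'at least one grey', P(all 3 | at least one) = 21/55 / 219/220 = 28/73 ≈ 0.3836.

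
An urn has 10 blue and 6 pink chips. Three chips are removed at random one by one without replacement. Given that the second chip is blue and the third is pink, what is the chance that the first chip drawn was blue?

9/14

P(first=blue and the second chip is blue and the third is pink) = (10/16)·(9/15)·(6/14) = 9/56.
P(E) = Σ over first color = 9/56 + 5/56 = 1/4.
By Bayes, P(first=blue | E) = 9/56 / 1/4 = 9/14 ≈ 0.6429.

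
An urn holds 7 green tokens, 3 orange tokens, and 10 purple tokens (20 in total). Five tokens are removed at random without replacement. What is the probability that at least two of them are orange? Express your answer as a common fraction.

Sum the hypergeometric tail for j = 2,…,3 orange tokens.
Favorable = C(3,2)·C(17,3) + C(3,3)·C(17,2) = 2176; total = C(20,5) = 15504.
P = 2176/15504 = 8/57 ≈ 0.1404.

8/57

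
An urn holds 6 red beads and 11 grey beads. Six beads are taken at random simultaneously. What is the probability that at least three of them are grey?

2871/3094

Sum the hypergeometric tail for j = 3,…,6 grey beads.
Favorable = C(11,3)·C(6,3) + C(11,4)·C(6,2) + C(11,5)·C(6,1) + C(11,6)·C(6,0) = 11484; total = C(17,6) = 12376.
P = 11484/12376 = 2871/3094 ≈ 0.9279.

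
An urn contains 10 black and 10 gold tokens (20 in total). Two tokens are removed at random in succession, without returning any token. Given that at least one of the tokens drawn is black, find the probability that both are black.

P(both black) = C(10,2)/C(20,2) = 9/38; P(at least one black) = 1 − C(10,2)/C(20,2) = 29/38.
Since 'both black' ⊆ 'at least one black', P(both | at least one) = 9/38 / 29/38 = 9/29 ≈ 0.3103.

9/29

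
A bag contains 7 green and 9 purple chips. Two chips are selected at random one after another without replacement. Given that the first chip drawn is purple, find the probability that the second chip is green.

7/15

After removing 1 purple, the bag has 7 green out of 15 remaining.
P(second is green | given) = 7/15 ≈ 0.4667.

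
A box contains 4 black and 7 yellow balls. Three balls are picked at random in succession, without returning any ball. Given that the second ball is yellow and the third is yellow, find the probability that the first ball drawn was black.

P(first=black and the second ball is yellow and the third is yellow) = (4/11)·(7/10)·(6/9) = 28/165.
P(E) = Σ over first color = 28/165 + 7/33 = 21/55.
By Bayes, P(first=black | E) = 28/165 / 21/55 = 4/9 ≈ 0.4444.

4/9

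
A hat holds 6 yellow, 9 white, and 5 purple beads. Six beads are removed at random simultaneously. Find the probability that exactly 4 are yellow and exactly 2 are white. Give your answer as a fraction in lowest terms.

9/646

Unordered draws without replacement: count favorable combinations over C(20,6).
Favorable = C(6,4) · C(9,2) · C(5,0) = 540; total = C(20,6) = 38760.
P = 540/38760 = 9/646 ≈ 0.0139.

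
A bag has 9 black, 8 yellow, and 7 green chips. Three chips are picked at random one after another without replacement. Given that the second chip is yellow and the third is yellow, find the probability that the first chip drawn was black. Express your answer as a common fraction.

9/22

P(first=black and the second chip is yellow and the third is yellow) = (9/24)·(8/23)·(7/22) = 21/506.
P(E) = Σ over first color = 21/506 + 7/253 + 49/1518 = 7/69.
By Bayes, P(first=black | E) = 21/506 / 7/69 = 9/22 ≈ 0.4091.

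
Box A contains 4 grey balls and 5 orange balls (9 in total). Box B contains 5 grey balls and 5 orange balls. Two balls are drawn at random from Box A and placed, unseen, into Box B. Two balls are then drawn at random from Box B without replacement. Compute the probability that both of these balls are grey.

263/1188

Condition on how many of the transferred balls are grey (from Box A: 4 grey of 9; then Box B has 12 total).
  0 grey: C(4,0)C(5,2)/C(9,2) = 5/18; then P = C(5,2)/C(12,2) = 5/33
  1 grey: C(4,1)C(5,1)/C(9,2) = 5/9; then P = C(6,2)/C(12,2) = 5/22
  2 grey: C(4,2)C(5,0)/C(9,2) = 1/6; then P = C(7,2)/C(12,2) = 7/22
P(both grey) = 263/1188 ≈ 0.2214.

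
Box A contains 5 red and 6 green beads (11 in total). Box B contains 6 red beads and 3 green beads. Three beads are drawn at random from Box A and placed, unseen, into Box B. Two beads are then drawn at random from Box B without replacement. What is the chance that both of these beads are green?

16/121

Condition on how many of the transferred beads are green (from Box A: 6 green of 11; then Box B has 12 total).
  0 green: C(6,0)C(5,3)/C(11,3) = 2/33; then P = C(3,2)/C(12,2) = 1/22
  1 green: C(6,1)C(5,2)/C(11,3) = 4/11; then P = C(4,2)/C(12,2) = 1/11
  2 green: C(6,2)C(5,1)/C(11,3) = 5/11; then P = C(5,2)/C(12,2) = 5/33
  3 green: C(6,3)C(5,0)/C(11,3) = 4/33; then P = C(6,2)/C(12,2) = 5/22
P(both green) = 16/121 ≈ 0.1322.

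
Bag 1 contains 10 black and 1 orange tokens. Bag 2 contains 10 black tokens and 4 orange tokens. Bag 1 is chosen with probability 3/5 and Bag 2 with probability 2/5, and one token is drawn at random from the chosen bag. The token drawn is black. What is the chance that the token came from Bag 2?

P(black | Bag 1) = 10/11; P(black | Bag 2) = 5/7.
P(black) = 3/5·10/11 + 2/5·5/7 = 64/77.
By Bayes' rule, P(Bag 2 | black) = 2/7 / 64/77 = 11/32 ≈ 0.3438.

11/32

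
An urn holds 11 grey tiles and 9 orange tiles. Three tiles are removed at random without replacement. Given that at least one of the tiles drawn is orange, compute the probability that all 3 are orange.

P(all 3 orange) = C(9,3)/C(20,3) = 7/95; P(at least one orange) = 1 − C(11,3)/C(20,3) = 65/76.
Since 'all 3 orange' ⊆ 'at least one orange', P(all 3 | at least one) = 7/95 / 65/76 = 28/325 ≈ 0.0862.

28/325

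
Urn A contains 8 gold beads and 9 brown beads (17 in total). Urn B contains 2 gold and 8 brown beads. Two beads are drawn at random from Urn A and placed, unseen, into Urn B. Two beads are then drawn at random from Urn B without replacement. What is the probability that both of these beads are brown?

1249/2244

Condition on how many of the transferred beads are brown (from Urn A: 9 brown of 17; then Urn B has 12 total).
  0 brown: C(9,0)C(8,2)/C(17,2) = 7/34; then P = C(8,2)/C(12,2) = 14/33
  1 brown: C(9,1)C(8,1)/C(17,2) = 9/17; then P = C(9,2)/C(12,2) = 6/11
  2 brown: C(9,2)C(8,0)/C(17,2) = 9/34; then P = C(10,2)/C(12,2) = 15/22
P(both brown) = 1249/2244 ≈ 0.5566.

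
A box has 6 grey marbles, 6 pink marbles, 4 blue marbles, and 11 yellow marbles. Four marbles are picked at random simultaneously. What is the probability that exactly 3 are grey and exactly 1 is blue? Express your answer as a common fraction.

8/1755

Unordered draws without replacement: count favorable combinations over C(27,4).
Favorable = C(6,3) · C(6,0) · C(4,1) · C(11,0) = 80; total = C(27,4) = 17550.
P = 80/17550 = 8/1755 ≈ 0.0046.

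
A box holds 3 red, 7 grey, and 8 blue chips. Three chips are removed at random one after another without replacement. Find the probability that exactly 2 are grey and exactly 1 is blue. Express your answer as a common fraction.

Unordered draws without replacement: count favorable combinations over C(18,3).
Favorable = C(3,0) · C(7,2) · C(8,1) = 168; total = C(18,3) = 816.
P = 168/816 = 7/34 ≈ 0.2059.

7/34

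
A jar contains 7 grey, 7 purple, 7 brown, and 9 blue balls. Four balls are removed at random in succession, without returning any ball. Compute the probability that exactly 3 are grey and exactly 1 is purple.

7/783

Unordered draws without replacement: count favorable combinations over C(30,4).
Favorable = C(7,3) · C(7,1) · C(7,0) · C(9,0) = 245; total = C(30,4) = 27405.
P = 245/27405 = 7/783 ≈ 0.0089.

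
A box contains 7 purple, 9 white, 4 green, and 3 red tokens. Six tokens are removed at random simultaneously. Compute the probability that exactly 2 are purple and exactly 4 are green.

1/4807

Unordered draws without replacement: count favorable combinations over C(23,6).
Favorable = C(7,2) · C(9,0) · C(4,4) · C(3,0) = 21; total = C(23,6) = 100947.
P = 21/100947 = 1/4807 ≈ 0.0002.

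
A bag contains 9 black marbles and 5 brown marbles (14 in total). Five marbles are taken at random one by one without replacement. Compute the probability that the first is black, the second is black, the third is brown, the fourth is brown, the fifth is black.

Multiply the conditional probability of each draw in order, without replacement, so each draw removes one from its color and from the total.
P = (9/14) · (8/13) · (5/12) · (4/11) · (7/10) = 6/143 ≈ 0.0420.

6/143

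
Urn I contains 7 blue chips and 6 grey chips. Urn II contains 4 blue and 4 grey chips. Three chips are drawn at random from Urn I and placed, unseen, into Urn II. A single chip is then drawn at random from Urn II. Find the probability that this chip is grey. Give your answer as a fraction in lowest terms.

70/143

Condition on how many of the transferred chips are grey (from Urn I: 6 grey of 13; then Urn II has 11 total).
  0 grey: C(6,0)C(7,3)/C(13,3) = 35/286; then P = 4/11
  1 grey: C(6,1)C(7,2)/C(13,3) = 63/143; then P = 5/11
  2 grey: C(6,2)C(7,1)/C(13,3) = 105/286; then P = 6/11
  3 grey: C(6,3)C(7,0)/C(13,3) = 10/143; then P = 7/11
P(grey from Urn II) = 70/143 ≈ 0.4895.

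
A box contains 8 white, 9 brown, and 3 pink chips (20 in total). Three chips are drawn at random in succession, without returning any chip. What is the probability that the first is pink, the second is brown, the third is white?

Multiply the conditional probability of each draw in order, without replacement, so each draw removes one from its color and from the total.
P = (3/20) · (9/19) · (8/18) = 3/95 ≈ 0.0316.

3/95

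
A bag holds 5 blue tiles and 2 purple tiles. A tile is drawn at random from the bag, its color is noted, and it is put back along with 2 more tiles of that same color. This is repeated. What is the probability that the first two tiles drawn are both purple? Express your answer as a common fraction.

8/63

After a purple draw the bag holds 4 purple out of 9.
P = (2/7)·(4/9) = 8/63 ≈ 0.1270.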